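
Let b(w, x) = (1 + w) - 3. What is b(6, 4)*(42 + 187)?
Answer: 916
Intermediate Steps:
b(w, x) = -2 + w
b(6, 4)*(42 + 187) = (-2 + 6)*(42 + 187) = 4*229 = 916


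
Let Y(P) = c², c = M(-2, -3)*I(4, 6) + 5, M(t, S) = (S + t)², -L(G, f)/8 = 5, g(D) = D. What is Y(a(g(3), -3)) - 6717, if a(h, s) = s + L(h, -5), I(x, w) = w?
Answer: 17308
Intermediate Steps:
L(G, f) = -40 (L(G, f) = -8*5 = -40)
a(h, s) = -40 + s (a(h, s) = s - 40 = -40 + s)
c = 155 (c = (-3 - 2)²*6 + 5 = (-5)²*6 + 5 = 25*6 + 5 = 150 + 5 = 155)
Y(P) = 24025 (Y(P) = 155² = 24025)
Y(a(g(3), -3)) - 6717 = 24025 - 6717 = 17308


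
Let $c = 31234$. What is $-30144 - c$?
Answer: $-61378$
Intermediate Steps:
$-30144 - c = -30144 - 31234 = -61378$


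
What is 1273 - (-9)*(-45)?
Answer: 868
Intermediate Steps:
1273 - (-9)*(-45) = 1273 - 1*405 = 1273 - 405 = 868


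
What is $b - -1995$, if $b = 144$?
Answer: $2139$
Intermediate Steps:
$b - -1995 = 144 - -1995 = 144 + 1995 = 2139$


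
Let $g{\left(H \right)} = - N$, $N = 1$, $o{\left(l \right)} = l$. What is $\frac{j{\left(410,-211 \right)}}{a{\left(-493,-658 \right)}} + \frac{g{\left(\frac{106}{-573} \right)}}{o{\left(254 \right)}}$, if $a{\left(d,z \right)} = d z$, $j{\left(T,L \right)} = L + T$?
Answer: $- \frac{68462}{20599019} \approx -0.0033236$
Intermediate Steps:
$g{\left(H \right)} = -1$ ($g{\left(H \right)} = \left(-1\right) 1 = -1$)
$\frac{j{\left(410,-211 \right)}}{a{\left(-493,-658 \right)}} + \frac{g{\left(\frac{106}{-573} \right)}}{o{\left(254 \right)}} = \frac{-211 + 410}{\left(-493\right) \left(-658\right)} - \frac{1}{254} = \frac{199}{324394} - \frac{1}{254} = - \frac{68462}{20599019}$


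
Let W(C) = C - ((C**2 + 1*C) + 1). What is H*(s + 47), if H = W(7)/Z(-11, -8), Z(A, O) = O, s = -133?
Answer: -1075/2 ≈ -537.50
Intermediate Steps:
W(C) = -1 - C**2 (W(C) = C - ((C**2 + C) + 1) = C - ((C + C**2) + 1) = C - (1 + C + C**2) = C + (-1 - C - C**2) = -1 - C**2)
H = 25/4 (H = (-1 - 1*7**2)/(-8) = (-1 - 1*49)*(-1/8) = (-1 - 49)*(-1/8) = -50*(-1/8) = 25/4 ≈ 6.2500)
H*(s + 47) = 25*(-133 + 47)/4 = (25/4)*(-86) = -1075/2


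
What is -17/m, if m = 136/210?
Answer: -105/4 ≈ -26.250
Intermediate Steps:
m = 68/105 (m = 136*(1/210) = 68/105 ≈ 0.64762)
-17/m = -17/(68/105) = (105/68)*(-17) = -105/4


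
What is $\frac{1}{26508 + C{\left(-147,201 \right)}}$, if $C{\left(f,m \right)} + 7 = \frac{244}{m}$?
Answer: $\frac{201}{5326945} \approx 3.7733 \cdot 10^{-5}$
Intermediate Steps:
$C{\left(f,m \right)} = -7 + \frac{244}{m}$
$\frac{1}{26508 + C{\left(-147,201 \right)}} = \frac{1}{26508 - \left(7 - \frac{244}{201}\right)} = \frac{1}{26508 + \left(-7 + 244 \cdot \frac{1}{201}\right)} = \frac{1}{26508 + \left(-7 + \frac{244}{201}\right)} = \frac{1}{26508 - \frac{1163}{201}} = \frac{1}{\frac{5326945}{201}} = \frac{201}{5326945}$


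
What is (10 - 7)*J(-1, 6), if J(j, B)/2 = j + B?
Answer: 30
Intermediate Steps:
J(j, B) = 2*B + 2*j (J(j, B) = 2*(j + B) = 2*(B + j) = 2*B + 2*j)
(10 - 7)*J(-1, 6) = (10 - 7)*(2*6 + 2*(-1)) = 3*(12 - 2) = 3*10 = 30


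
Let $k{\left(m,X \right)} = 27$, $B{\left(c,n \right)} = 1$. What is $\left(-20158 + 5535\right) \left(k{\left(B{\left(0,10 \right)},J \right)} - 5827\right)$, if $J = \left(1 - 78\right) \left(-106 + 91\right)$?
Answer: $84813400$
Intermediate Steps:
$J = 1155$ ($J = \left(-77\right) \left(-15\right) = 1155$)
$\left(-20158 + 5535\right) \left(k{\left(B{\left(0,10 \right)},J \right)} - 5827\right) = \left(-20158 + 5535\right) \left(27 - 5827\right) = \left(-14623\right) \left(-5800\right) = 84813400$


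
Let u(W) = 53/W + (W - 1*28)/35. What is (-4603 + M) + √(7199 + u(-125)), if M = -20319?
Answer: -24922 + √220322515/175 ≈ -24837.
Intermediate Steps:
u(W) = -⅘ + 53/W + W/35 (u(W) = 53/W + (W - 28)*(1/35) = 53/W + (-28 + W)*(1/35) = 53/W + (-⅘ + W/35) = -⅘ + 53/W + W/35)
(-4603 + M) + √(7199 + u(-125)) = (-4603 - 20319) + √(7199 + (1/35)*(1855 - 125*(-28 - 125))/(-125)) = -24922 + √(7199 + (1/35)*(-1/125)*(1855 - 125*(-153))) = -24922 + √(7199 + (1/35)*(-1/125)*(1855 + 19125)) = -24922 + √(7199 + (1/35)*(-1/125)*20980) = -24922 + √(7199 - 4196/875) = -24922 + √(6294929/875) = -24922 + √220322515/175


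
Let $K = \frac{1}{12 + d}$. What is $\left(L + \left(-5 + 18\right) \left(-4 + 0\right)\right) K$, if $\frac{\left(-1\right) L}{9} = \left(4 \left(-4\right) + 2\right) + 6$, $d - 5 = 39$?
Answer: $\frac{5}{14} \approx 0.35714$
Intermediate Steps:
$d = 44$ ($d = 5 + 39 = 44$)
$L = 72$ ($L = - 9 \left(\left(4 \left(-4\right) + 2\right) + 6\right) = - 9 \left(\left(-16 + 2\right) + 6\right) = - 9 \left(-14 + 6\right) = \left(-9\right) \left(-8\right) = 72$)
$K = \frac{1}{56}$ ($K = \frac{1}{12 + 44} = \frac{1}{56} \approx 0.017857$)
$\left(L + \left(-5 + 18\right) \left(-4 + 0\right)\right) K = \left(72 + \left(-5 + 18\right) \left(-4 + 0\right)\right) \frac{1}{56} = \left(72 + 13 \left(-4\right)\right) \frac{1}{56} = \left(72 - 52\right) \frac{1}{56} = 20 \cdot \frac{1}{56} = \frac{5}{14}$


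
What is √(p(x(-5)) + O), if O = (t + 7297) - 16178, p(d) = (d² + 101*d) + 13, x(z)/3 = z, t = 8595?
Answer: I*√1563 ≈ 39.535*I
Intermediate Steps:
x(z) = 3*z
p(d) = 13 + d² + 101*d
O = -286 (O = (8595 + 7297) - 16178 = 15892 - 16178 = -286)
√(p(x(-5)) + O) = √((13 + (3*(-5))² + 101*(3*(-5))) - 286) = √((13 + (-15)² + 101*(-15)) - 286) = √((13 + 225 - 1515) - 286) = √(-1277 - 286) = √(-1563) = I*√1563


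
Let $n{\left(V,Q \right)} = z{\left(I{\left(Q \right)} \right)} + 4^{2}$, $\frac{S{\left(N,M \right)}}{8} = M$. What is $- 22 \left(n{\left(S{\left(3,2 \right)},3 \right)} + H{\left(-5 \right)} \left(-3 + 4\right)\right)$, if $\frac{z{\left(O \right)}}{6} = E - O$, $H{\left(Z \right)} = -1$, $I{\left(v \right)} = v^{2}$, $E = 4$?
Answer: $330$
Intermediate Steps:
$S{\left(N,M \right)} = 8 M$
$z{\left(O \right)} = 24 - 6 O$ ($z{\left(O \right)} = 6 \left(4 - O\right) = 24 - 6 O$)
$n{\left(V,Q \right)} = 40 - 6 Q^{2}$ ($n{\left(V,Q \right)} = \left(24 - 6 Q^{2}\right) + 4^{2} = \left(24 - 6 Q^{2}\right) + 16 = 40 - 6 Q^{2}$)
$- 22 \left(n{\left(S{\left(3,2 \right)},3 \right)} + H{\left(-5 \right)} \left(-3 + 4\right)\right) = - 22 \left(\left(40 - 6 \cdot 3^{2}\right) - \left(-3 + 4\right)\right) = - 22 \left(\left(40 - 54\right) - 1\right) = - 22 \left(-14 - 1\right) = \left(-22\right) \left(-15\right) = 330$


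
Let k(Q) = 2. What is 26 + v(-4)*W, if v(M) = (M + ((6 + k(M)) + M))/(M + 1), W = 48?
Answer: 26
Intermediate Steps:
v(M) = (8 + 2*M)/(1 + M) (v(M) = (M + ((6 + 2) + M))/(M + 1) = (M + (8 + M))/(1 + M) = (8 + 2*M)/(1 + M))
26 + v(-4)*W = 26 + (2*(4 - 4)/(1 - 4))*48 = 26 + (2*0/(-3))*48 = 26 + (2*(-⅓)*0)*48 = 26 + 0*48 = 26 + 0 = 26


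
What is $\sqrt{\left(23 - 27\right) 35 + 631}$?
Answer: $\sqrt{491} \approx 22.159$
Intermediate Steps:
$\sqrt{\left(23 - 27\right) 35 + 631} = \sqrt{\left(-4\right) 35 + 631} = \sqrt{-140 + 631} = \sqrt{491}$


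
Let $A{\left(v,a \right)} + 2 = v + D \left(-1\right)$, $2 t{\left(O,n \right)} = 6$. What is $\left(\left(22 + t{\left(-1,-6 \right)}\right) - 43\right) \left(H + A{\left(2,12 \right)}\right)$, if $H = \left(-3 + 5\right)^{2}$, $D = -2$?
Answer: $-108$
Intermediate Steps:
$t{\left(O,n \right)} = 3$ ($t{\left(O,n \right)} = \frac{1}{2} \cdot 6 = 3$)
$A{\left(v,a \right)} = v$ ($A{\left(v,a \right)} = -2 + \left(v - -2\right) = -2 + \left(v + 2\right) = -2 + \left(2 + v\right) = v$)
$H = 4$ ($H = 2^{2} = 4$)
$\left(\left(22 + t{\left(-1,-6 \right)}\right) - 43\right) \left(H + A{\left(2,12 \right)}\right) = \left(\left(22 + 3\right) - 43\right) \left(4 + 2\right) = \left(25 - 43\right) 6 = \left(-18\right) 6 = -108$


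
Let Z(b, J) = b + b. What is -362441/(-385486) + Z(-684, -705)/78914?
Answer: 14037162113/15210121102 ≈ 0.92288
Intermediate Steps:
Z(b, J) = 2*b
-362441/(-385486) + Z(-684, -705)/78914 = -362441/(-385486) + (2*(-684))/78914 = -362441*(-1/385486) - 1368*1/78914 = 362441/385486 - 684/39457 = 14037162113/15210121102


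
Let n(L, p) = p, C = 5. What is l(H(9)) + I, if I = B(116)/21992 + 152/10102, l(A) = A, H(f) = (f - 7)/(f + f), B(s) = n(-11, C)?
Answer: 126351415/999734328 ≈ 0.12638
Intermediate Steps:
B(s) = 5
H(f) = (-7 + f)/(2*f) (H(f) = (-7 + f)/((2*f)) = (-7 + f)*(1/(2*f)) = (-7 + f)/(2*f))
I = 1696647/111081592 (I = 5/21992 + 152/10102 = 5*(1/21992) + 152*(1/10102) = 5/21992 + 76/5051 = 1696647/111081592 ≈ 0.015274)
l(H(9)) + I = (½)*(-7 + 9)/9 + 1696647/111081592 = (½)*(⅑)*2 + 1696647/111081592 = ⅑ + 1696647/111081592 = 126351415/999734328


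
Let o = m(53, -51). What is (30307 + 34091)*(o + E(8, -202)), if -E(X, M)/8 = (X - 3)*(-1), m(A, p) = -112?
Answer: -4636656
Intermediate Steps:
o = -112
E(X, M) = -24 + 8*X (E(X, M) = -8*(X - 3)*(-1) = -8*(-3 + X)*(-1) = -8*(3 - X) = -24 + 8*X)
(30307 + 34091)*(o + E(8, -202)) = (30307 + 34091)*(-112 + (-24 + 8*8)) = 64398*(-112 + (-24 + 64)) = 64398*(-112 + 40) = 64398*(-72) = -4636656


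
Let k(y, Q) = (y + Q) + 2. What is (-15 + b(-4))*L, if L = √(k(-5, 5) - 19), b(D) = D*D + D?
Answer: -3*I*√17 ≈ -12.369*I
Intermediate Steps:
k(y, Q) = 2 + Q + y (k(y, Q) = (Q + y) + 2 = 2 + Q + y)
b(D) = D + D² (b(D) = D² + D = D + D²)
L = I*√17 (L = √((2 + 5 - 5) - 19) = √(2 - 19) = √(-17) = I*√17 ≈ 4.1231*I)
(-15 + b(-4))*L = (-15 - 4*(1 - 4))*(I*√17) = (-15 - 4*(-3))*(I*√17) = (-15 + 12)*(I*√17) = -3*I*√17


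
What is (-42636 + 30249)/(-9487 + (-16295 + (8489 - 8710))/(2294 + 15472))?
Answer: 110033721/84281279 ≈ 1.3056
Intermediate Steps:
(-42636 + 30249)/(-9487 + (-16295 + (8489 - 8710))/(2294 + 15472)) = -12387/(-9487 + (-16295 - 221)/17766) = -12387/(-9487 - 16516*1/17766) = -12387/(-9487 - 8258/8883) = -12387/(-84281279/8883) = -12387*(-8883/84281279) = 110033721/84281279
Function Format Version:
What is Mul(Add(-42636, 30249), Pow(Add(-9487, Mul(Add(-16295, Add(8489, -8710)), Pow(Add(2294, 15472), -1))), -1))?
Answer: Rational(110033721, 84281279) ≈ 1.3056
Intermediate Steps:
Mul(Add(-42636, 30249), Pow(Add(-9487, Mul(Add(-16295, Add(8489, -8710)), Pow(Add(2294, 15472), -1))), -1)) = Mul(-12387, Pow(Add(-9487, Mul(Add(-16295, -221), Pow(17766, -1))), -1)) = Mul(-12387, Pow(Add(-9487, Mul(-16516, Rational(1, 17766))), -1)) = Mul(-12387, Pow(Add(-9487, Rational(-8258, 8883)), -1)) = Mul(-12387, Pow(Rational(-84281279, 8883), -1)) = Mul(-12387, Rational(-8883, 84281279)) = Rational(110033721, 84281279)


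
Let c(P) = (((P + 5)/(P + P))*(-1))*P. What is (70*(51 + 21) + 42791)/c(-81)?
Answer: 47831/38 ≈ 1258.7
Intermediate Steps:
c(P) = -5/2 - P/2 (c(P) = (((5 + P)/((2*P)))*(-1))*P = (((5 + P)*(1/(2*P)))*(-1))*P = (((5 + P)/(2*P))*(-1))*P = (-(5 + P)/(2*P))*P = -5/2 - P/2)
(70*(51 + 21) + 42791)/c(-81) = (70*(51 + 21) + 42791)/(-5/2 - ½*(-81)) = (70*72 + 42791)/(-5/2 + 81/2) = (5040 + 42791)/38 = 47831*(1/38) = 47831/38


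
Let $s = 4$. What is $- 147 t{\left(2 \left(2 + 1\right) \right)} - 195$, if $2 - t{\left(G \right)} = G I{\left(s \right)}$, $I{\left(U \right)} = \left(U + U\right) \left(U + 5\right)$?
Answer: $63015$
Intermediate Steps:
$I{\left(U \right)} = 2 U \left(5 + U\right)$
$t{\left(G \right)} = 2 - 72 G$ ($t{\left(G \right)} = 2 - G 2 \cdot 4 \left(5 + 4\right) = 2 - G 2 \cdot 4 \cdot 9 = 2 - G 72 = 2 - 72 G$)
$- 147 t{\left(2 \left(2 + 1\right) \right)} - 195 = - 147 \left(2 - 72 \cdot 2 \left(2 + 1\right)\right) - 195 = - 147 \left(2 - 72 \cdot 2 \cdot 3\right) - 195 = - 147 \left(2 - 432\right) - 195 = \left(-147\right) \left(-430\right) - 195 = 63210 - 195 = 63015$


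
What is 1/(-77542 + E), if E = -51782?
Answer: -1/129324 ≈ -7.7325e-6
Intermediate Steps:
1/(-77542 + E) = 1/(-77542 - 51782) = 1/(-129324) = -1/129324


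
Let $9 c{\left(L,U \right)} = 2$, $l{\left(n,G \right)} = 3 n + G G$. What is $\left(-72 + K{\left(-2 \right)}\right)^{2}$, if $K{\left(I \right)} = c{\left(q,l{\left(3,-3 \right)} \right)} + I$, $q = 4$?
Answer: $\frac{440896}{81} \approx 5443.2$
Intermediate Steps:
$l{\left(n,G \right)} = G^{2} + 3 n$ ($l{\left(n,G \right)} = 3 n + G^{2} = G^{2} + 3 n$)
$c{\left(L,U \right)} = \frac{2}{9}$ ($c{\left(L,U \right)} = \frac{1}{9} \cdot 2 = \frac{2}{9}$)
$K{\left(I \right)} = \frac{2}{9} + I$
$\left(-72 + K{\left(-2 \right)}\right)^{2} = \left(-72 + \left(\frac{2}{9} - 2\right)\right)^{2} = \left(-72 - \frac{16}{9}\right)^{2} = \left(- \frac{664}{9}\right)^{2} = \frac{440896}{81}$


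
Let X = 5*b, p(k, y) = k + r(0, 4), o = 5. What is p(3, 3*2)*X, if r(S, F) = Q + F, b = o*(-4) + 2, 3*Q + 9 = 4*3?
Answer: -720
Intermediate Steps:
Q = 1 (Q = -3 + (4*3)/3 = -3 + (1/3)*12 = -3 + 4 = 1)
b = -18 (b = 5*(-4) + 2 = -20 + 2 = -18)
r(S, F) = 1 + F
p(k, y) = 5 + k (p(k, y) = k + (1 + 4) = k + 5 = 5 + k)
X = -90 (X = 5*(-18) = -90)
p(3, 3*2)*X = (5 + 3)*(-90) = 8*(-90) = -720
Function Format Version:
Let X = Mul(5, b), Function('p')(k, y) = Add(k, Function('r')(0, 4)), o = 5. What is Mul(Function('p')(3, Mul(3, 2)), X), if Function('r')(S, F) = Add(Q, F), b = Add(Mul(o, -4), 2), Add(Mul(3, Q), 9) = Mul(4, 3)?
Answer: -720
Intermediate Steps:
Q = 1 (Q = Add(-3, Mul(Rational(1, 3), Mul(4, 3))) = Add(-3, Mul(Rational(1, 3), 12)) = Add(-3, 4) = 1)
b = -18 (b = Add(Mul(5, -4), 2) = Add(-20, 2) = -18)
Function('r')(S, F) = Add(1, F)
Function('p')(k, y) = Add(5, k) (Function('p')(k, y) = Add(k, Add(1, 4)) = Add(k, 5) = Add(5, k))
X = -90 (X = Mul(5, -18) = -90)
Mul(Function('p')(3, Mul(3, 2)), X) = Mul(Add(5, 3), -90) = Mul(8, -90) = -720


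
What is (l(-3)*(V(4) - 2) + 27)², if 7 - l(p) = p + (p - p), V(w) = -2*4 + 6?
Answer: 169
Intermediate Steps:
V(w) = -2 (V(w) = -8 + 6 = -2)
l(p) = 7 - p (l(p) = 7 - (p + (p - p)) = 7 - (p + 0) = 7 - p)
(l(-3)*(V(4) - 2) + 27)² = ((7 - 1*(-3))*(-2 - 2) + 27)² = ((7 + 3)*(-4) + 27)² = (10*(-4) + 27)² = (-40 + 27)² = (-13)² = 169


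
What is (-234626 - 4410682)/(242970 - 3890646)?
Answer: 387109/303973 ≈ 1.2735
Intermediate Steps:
(-234626 - 4410682)/(242970 - 3890646) = -4645308/(-3647676) = -4645308*(-1/3647676) = 387109/303973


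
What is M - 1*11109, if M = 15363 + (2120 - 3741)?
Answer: 2633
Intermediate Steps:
M = 13742 (M = 15363 - 1621 = 13742)
M - 1*11109 = 13742 - 1*11109 = 13742 - 11109 = 2633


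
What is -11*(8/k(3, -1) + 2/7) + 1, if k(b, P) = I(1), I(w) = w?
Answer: -631/7 ≈ -90.143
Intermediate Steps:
k(b, P) = 1
-11*(8/k(3, -1) + 2/7) + 1 = -11*(8/1 + 2/7) + 1 = -11*(8*1 + 2*(⅐)) + 1 = -11*(8 + 2/7) + 1 = -11*58/7 + 1 = -638/7 + 1 = -631/7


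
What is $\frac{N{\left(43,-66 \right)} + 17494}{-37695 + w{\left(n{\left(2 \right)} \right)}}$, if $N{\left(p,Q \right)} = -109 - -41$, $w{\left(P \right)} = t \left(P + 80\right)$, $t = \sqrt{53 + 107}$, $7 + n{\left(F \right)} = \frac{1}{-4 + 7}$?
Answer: $- \frac{1182371526}{2556094645} - \frac{9200928 \sqrt{10}}{2556094645} \approx -0.47395$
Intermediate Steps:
$n{\left(F \right)} = - \frac{20}{3}$ ($n{\left(F \right)} = -7 + \frac{1}{-4 + 7} = -7 + \frac{1}{3} = - \frac{20}{3}$)
$t = 4 \sqrt{10}$ ($t = \sqrt{160} = 4 \sqrt{10} \approx 12.649$)
$w{\left(P \right)} = 4 \sqrt{10} \left(80 + P\right)$ ($w{\left(P \right)} = 4 \sqrt{10} \left(P + 80\right) = 4 \sqrt{10} \left(80 + P\right)$)
$N{\left(p,Q \right)} = -68$ ($N{\left(p,Q \right)} = -109 + 41 = -68$)
$\frac{N{\left(43,-66 \right)} + 17494}{-37695 + w{\left(n{\left(2 \right)} \right)}} = \frac{-68 + 17494}{-37695 + 4 \sqrt{10} \left(80 - \frac{20}{3}\right)} = \frac{17426}{-37695 + 4 \sqrt{10} \cdot \frac{220}{3}} = \frac{17426}{-37695 + \frac{880 \sqrt{10}}{3}}$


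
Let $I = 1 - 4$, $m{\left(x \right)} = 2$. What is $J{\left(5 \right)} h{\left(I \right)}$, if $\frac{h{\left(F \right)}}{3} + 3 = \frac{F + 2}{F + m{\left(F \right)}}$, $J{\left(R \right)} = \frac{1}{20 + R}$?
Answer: $- \frac{6}{25} \approx -0.24$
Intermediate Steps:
$I = -3$ ($I = 1 - 4 = -3$)
$h{\left(F \right)} = -6$ ($h{\left(F \right)} = -9 + 3 \frac{F + 2}{F + 2} = -9 + 3 \frac{2 + F}{2 + F} = -9 + 3 \cdot 1 = -9 + 3 = -6$)
$J{\left(5 \right)} h{\left(I \right)} = \frac{1}{20 + 5} \left(-6\right) = \frac{1}{25} \left(-6\right) = - \frac{6}{25}$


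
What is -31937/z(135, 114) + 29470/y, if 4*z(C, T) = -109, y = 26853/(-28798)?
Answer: -817205344/26853 ≈ -30433.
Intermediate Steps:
y = -26853/28798 (y = 26853*(-1/28798) = -26853/28798 ≈ -0.93246)
z(C, T) = -109/4 (z(C, T) = (¼)*(-109) = -109/4)
-31937/z(135, 114) + 29470/y = -31937/(-109/4) + 29470/(-26853/28798) = -31937*(-4/109) + 29470*(-28798/26853) = 1172 - 848677060/26853 = -817205344/26853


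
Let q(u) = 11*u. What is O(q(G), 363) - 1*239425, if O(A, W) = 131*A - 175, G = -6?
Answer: -248246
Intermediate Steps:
O(A, W) = -175 + 131*A
O(q(G), 363) - 1*239425 = (-175 + 131*(11*(-6))) - 1*239425 = (-175 + 131*(-66)) - 239425 = (-175 - 8646) - 239425 = -8821 - 239425 = -248246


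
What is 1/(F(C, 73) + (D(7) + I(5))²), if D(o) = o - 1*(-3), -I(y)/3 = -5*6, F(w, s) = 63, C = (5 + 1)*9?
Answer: 1/10063 ≈ 9.9374e-5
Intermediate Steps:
C = 54 (C = 6*9 = 54)
I(y) = 90 (I(y) = -(-15)*6 = -3*(-30) = 90)
D(o) = 3 + o (D(o) = o + 3 = 3 + o)
1/(F(C, 73) + (D(7) + I(5))²) = 1/(63 + ((3 + 7) + 90)²) = 1/(63 + (10 + 90)²) = 1/(63 + 100²) = 1/(63 + 10000) = 1/10063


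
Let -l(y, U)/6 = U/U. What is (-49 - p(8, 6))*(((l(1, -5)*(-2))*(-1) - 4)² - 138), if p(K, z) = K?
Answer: -6726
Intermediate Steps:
l(y, U) = -6 (l(y, U) = -6*U/U = -6*1 = -6)
(-49 - p(8, 6))*(((l(1, -5)*(-2))*(-1) - 4)² - 138) = (-49 - 1*8)*((-6*(-2)*(-1) - 4)² - 138) = (-49 - 8)*((12*(-1) - 4)² - 138) = -57*((-12 - 4)² - 138) = -57*((-16)² - 138) = -57*(256 - 138) = -57*118 = -6726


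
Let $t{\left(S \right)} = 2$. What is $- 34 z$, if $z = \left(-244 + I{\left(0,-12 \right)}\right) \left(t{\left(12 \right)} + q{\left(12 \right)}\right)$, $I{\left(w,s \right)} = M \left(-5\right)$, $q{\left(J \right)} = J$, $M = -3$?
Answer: $109004$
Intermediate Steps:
$I{\left(w,s \right)} = 15$ ($I{\left(w,s \right)} = \left(-3\right) \left(-5\right) = 15$)
$z = -3206$ ($z = \left(-244 + 15\right) \left(2 + 12\right) = \left(-229\right) 14 = -3206$)
$- 34 z = - 34 \left(-3206\right) = \left(-1\right) \left(-109004\right) = 109004$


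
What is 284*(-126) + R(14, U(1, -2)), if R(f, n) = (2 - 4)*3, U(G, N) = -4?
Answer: -35790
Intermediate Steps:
R(f, n) = -6 (R(f, n) = -2*3 = -6)
284*(-126) + R(14, U(1, -2)) = 284*(-126) - 6 = -35784 - 6 = -35790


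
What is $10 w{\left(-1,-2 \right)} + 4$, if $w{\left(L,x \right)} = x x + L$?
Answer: $34$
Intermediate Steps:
$w{\left(L,x \right)} = L + x^{2}$ ($w{\left(L,x \right)} = x^{2} + L = L + x^{2}$)
$10 w{\left(-1,-2 \right)} + 4 = 10 \left(-1 + \left(-2\right)^{2}\right) + 4 = 10 \left(-1 + 4\right) + 4 = 10 \cdot 3 + 4 = 30 + 4 = 34$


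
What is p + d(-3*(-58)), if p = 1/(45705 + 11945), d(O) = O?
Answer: 10031101/57650 ≈ 174.00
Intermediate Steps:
p = 1/57650 ≈ 1.7346e-5
p + d(-3*(-58)) = 1/57650 - 3*(-58) = 1/57650 + 174 = 10031101/57650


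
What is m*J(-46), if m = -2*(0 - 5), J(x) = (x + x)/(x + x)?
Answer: 10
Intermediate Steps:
J(x) = 1 (J(x) = (2*x)/((2*x)) = (2*x)*(1/(2*x)) = 1)
m = 10 (m = -2*(-5) = 10)
m*J(-46) = 10*1 = 10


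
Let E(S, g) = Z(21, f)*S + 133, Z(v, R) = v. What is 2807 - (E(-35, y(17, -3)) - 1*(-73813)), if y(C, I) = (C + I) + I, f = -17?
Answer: -70404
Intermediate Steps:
y(C, I) = C + 2*I
E(S, g) = 133 + 21*S (E(S, g) = 21*S + 133 = 133 + 21*S)
2807 - (E(-35, y(17, -3)) - 1*(-73813)) = 2807 - ((133 + 21*(-35)) - 1*(-73813)) = 2807 - ((133 - 735) + 73813) = 2807 - (-602 + 73813) = 2807 - 1*73211 = 2807 - 73211 = -70404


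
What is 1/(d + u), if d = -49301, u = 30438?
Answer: -1/18863 ≈ -5.3014e-5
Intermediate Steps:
1/(d + u) = 1/(-49301 + 30438) = 1/(-18863) = -1/18863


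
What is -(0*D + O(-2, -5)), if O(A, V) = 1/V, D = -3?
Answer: ⅕ ≈ 0.20000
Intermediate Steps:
-(0*D + O(-2, -5)) = -(0*(-3) + 1/(-5)) = -(0 - ⅕) = -1*(-⅕) = ⅕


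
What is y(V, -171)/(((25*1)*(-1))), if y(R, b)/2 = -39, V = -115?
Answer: 78/25 ≈ 3.1200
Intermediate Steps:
y(R, b) = -78 (y(R, b) = 2*(-39) = -78)
y(V, -171)/(((25*1)*(-1))) = -78/((25*1)*(-1)) = -78/(25*(-1)) = -78/(-25) = -78*(-1/25) = 78/25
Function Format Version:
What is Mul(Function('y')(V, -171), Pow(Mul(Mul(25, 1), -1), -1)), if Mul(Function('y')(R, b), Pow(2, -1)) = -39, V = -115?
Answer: Rational(78, 25) ≈ 3.1200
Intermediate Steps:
Function('y')(R, b) = -78 (Function('y')(R, b) = Mul(2, -39) = -78)
Mul(Function('y')(V, -171), Pow(Mul(Mul(25, 1), -1), -1)) = Mul(-78, Pow(Mul(Mul(25, 1), -1), -1)) = Mul(-78, Pow(Mul(25, -1), -1)) = Mul(-78, Pow(-25, -1)) = Mul(-78, Rational(-1, 25)) = Rational(78, 25)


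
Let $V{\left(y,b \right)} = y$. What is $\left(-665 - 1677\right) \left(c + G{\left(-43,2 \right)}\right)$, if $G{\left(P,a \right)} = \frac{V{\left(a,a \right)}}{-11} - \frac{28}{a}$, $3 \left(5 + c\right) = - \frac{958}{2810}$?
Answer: $\frac{2095232828}{46365} \approx 45190.0$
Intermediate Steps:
$c = - \frac{21554}{4215}$ ($c = -5 + \frac{\left(-958\right) \frac{1}{2810}}{3} = -5 + \frac{1}{3} \left(- \frac{479}{1405}\right) = -5 - \frac{479}{4215} = - \frac{21554}{4215} \approx -5.1136$)
$G{\left(P,a \right)} = - \frac{28}{a} - \frac{a}{11}$ ($G{\left(P,a \right)} = \frac{a}{-11} - \frac{28}{a} = a \left(- \frac{1}{11}\right) - \frac{28}{a} = - \frac{a}{11} - \frac{28}{a} = - \frac{28}{a} - \frac{a}{11}$)
$\left(-665 - 1677\right) \left(c + G{\left(-43,2 \right)}\right) = \left(-665 - 1677\right) \left(- \frac{21554}{4215} - \left(\frac{2}{11} + \frac{28}{2}\right)\right) = - 2342 \left(- \frac{21554}{4215} - \frac{156}{11}\right) = \left(-2342\right) \left(- \frac{894634}{46365}\right) = \frac{2095232828}{46365}$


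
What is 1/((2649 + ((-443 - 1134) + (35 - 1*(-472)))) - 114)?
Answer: 1/1465 ≈ 0.00068259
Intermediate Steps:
1/((2649 + ((-443 - 1134) + (35 - 1*(-472)))) - 114) = 1/((2649 + (-1577 + (35 + 472))) - 114) = 1/((2649 + (-1577 + 507)) - 114) = 1/((2649 - 1070) - 114) = 1/(1579 - 114) = 1/1465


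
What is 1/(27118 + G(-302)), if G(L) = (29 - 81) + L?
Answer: 1/26764 ≈ 3.7364e-5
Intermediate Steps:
G(L) = -52 + L
1/(27118 + G(-302)) = 1/(27118 + (-52 - 302)) = 1/(27118 - 354) = 1/26764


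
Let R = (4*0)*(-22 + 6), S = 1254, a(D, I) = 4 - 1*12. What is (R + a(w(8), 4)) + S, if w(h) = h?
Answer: 1246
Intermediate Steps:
a(D, I) = -8 (a(D, I) = 4 - 12 = -8)
R = 0 (R = 0*(-16) = 0)
(R + a(w(8), 4)) + S = (0 - 8) + 1254 = -8 + 1254 = 1246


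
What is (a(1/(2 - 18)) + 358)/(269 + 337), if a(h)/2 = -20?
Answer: 53/101 ≈ 0.52475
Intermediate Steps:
a(h) = -40 (a(h) = 2*(-20) = -40)
(a(1/(2 - 18)) + 358)/(269 + 337) = (-40 + 358)/(269 + 337) = 318/606 = 318*(1/606) = 53/101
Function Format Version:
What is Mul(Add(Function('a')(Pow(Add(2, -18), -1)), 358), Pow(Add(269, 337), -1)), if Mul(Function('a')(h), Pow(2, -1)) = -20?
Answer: Rational(53, 101) ≈ 0.52475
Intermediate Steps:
Function('a')(h) = -40 (Function('a')(h) = Mul(2, -20) = -40)
Mul(Add(Function('a')(Pow(Add(2, -18), -1)), 358), Pow(Add(269, 337), -1)) = Mul(Add(-40, 358), Pow(Add(269, 337), -1)) = Mul(318, Pow(606, -1)) = Mul(318, Rational(1, 606)) = Rational(53, 101)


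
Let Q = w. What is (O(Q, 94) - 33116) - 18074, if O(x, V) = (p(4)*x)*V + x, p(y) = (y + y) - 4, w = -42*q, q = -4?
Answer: 12146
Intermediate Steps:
w = 168 (w = -42*(-4) = 168)
Q = 168
p(y) = -4 + 2*y (p(y) = 2*y - 4 = -4 + 2*y)
O(x, V) = x + 4*V*x (O(x, V) = ((-4 + 2*4)*x)*V + x = ((-4 + 8)*x)*V + x = (4*x)*V + x = 4*V*x + x = x + 4*V*x)
(O(Q, 94) - 33116) - 18074 = (168*(1 + 4*94) - 33116) - 18074 = (168*(1 + 376) - 33116) - 18074 = (168*377 - 33116) - 18074 = (63336 - 33116) - 18074 = 30220 - 18074 = 12146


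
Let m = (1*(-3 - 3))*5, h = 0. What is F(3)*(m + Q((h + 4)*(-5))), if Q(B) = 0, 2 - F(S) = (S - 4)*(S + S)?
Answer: -240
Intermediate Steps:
F(S) = 2 - 2*S*(-4 + S) (F(S) = 2 - (S - 4)*(S + S) = 2 - (-4 + S)*2*S = 2 - 2*S*(-4 + S))
m = -30 (m = (1*(-6))*5 = -6*5 = -30)
F(3)*(m + Q((h + 4)*(-5))) = (2 - 2*3² + 8*3)*(-30 + 0) = (2 - 2*9 + 24)*(-30) = (2 - 18 + 24)*(-30) = 8*(-30) = -240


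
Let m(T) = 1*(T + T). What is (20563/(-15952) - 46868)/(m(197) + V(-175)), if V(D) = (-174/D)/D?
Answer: -22897053781875/192478044352 ≈ -118.96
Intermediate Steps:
V(D) = -174/D²
m(T) = 2*T (m(T) = 1*(2*T) = 2*T)
(20563/(-15952) - 46868)/(m(197) + V(-175)) = (20563/(-15952) - 46868)/(2*197 - 174/(-175)²) = (20563*(-1/15952) - 46868)/(394 - 174*1/30625) = (-20563/15952 - 46868)/(394 - 174/30625) = -747658899/(15952*12066076/30625) = -747658899/15952*30625/12066076 = -22897053781875/192478044352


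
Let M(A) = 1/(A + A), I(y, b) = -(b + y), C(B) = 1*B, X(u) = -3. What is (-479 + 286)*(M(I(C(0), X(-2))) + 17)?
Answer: -19879/6 ≈ -3313.2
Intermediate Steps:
C(B) = B
I(y, b) = -b - y
M(A) = 1/(2*A)
(-479 + 286)*(M(I(C(0), X(-2))) + 17) = (-479 + 286)*(1/(2*(-1*(-3) - 1*0)) + 17) = -193*(1/(2*(3 + 0)) + 17) = -193*((1/2)/3 + 17) = -193*((1/2)*(1/3) + 17) = -193*(1/6 + 17) = -193*103/6 = -19879/6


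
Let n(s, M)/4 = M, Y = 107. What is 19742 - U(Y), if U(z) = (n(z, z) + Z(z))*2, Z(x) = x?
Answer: 18672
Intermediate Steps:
n(s, M) = 4*M
U(z) = 10*z (U(z) = (4*z + z)*2 = (5*z)*2 = 10*z)
19742 - U(Y) = 19742 - 10*107 = 19742 - 1*1070 = 19742 - 1070 = 18672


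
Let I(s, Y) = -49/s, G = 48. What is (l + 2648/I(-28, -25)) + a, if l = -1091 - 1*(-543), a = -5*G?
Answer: 5076/7 ≈ 725.14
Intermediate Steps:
a = -240 (a = -5*48 = -240)
l = -548 (l = -1091 + 543 = -548)
(l + 2648/I(-28, -25)) + a = (-548 + 2648/((-49/(-28)))) - 240 = (-548 + 2648/((-49*(-1/28)))) - 240 = (-548 + 2648/(7/4)) - 240 = (-548 + 2648*(4/7)) - 240 = (-548 + 10592/7) - 240 = 6756/7 - 240 = 5076/7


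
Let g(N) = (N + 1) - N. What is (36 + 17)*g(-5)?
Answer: 53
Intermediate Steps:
g(N) = 1 (g(N) = (1 + N) - N = 1)
(36 + 17)*g(-5) = (36 + 17)*1 = 53*1 = 53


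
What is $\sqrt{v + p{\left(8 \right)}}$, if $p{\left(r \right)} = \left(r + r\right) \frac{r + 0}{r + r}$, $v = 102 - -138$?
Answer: $2 \sqrt{62} \approx 15.748$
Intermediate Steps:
$v = 240$ ($v = 102 + 138 = 240$)
$p{\left(r \right)} = r$ ($p{\left(r \right)} = 2 r \frac{r}{2 r} = 2 r r \frac{1}{2 r} = 2 r \frac{1}{2} = r$)
$\sqrt{v + p{\left(8 \right)}} = \sqrt{240 + 8} = \sqrt{248} = 2 \sqrt{62}$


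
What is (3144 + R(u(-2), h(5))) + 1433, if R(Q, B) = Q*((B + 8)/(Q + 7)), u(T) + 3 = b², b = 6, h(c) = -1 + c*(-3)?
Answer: 22852/5 ≈ 4570.4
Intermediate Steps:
h(c) = -1 - 3*c
u(T) = 33 (u(T) = -3 + 6² = -3 + 36 = 33)
R(Q, B) = Q*(8 + B)/(7 + Q) (R(Q, B) = Q*((8 + B)/(7 + Q)) = Q*(8 + B)/(7 + Q))
(3144 + R(u(-2), h(5))) + 1433 = (3144 + 33*(8 + (-1 - 3*5))/(7 + 33)) + 1433 = (3144 + 33*(8 + (-1 - 15))/40) + 1433 = (3144 + 33*(1/40)*(8 - 16)) + 1433 = (3144 + 33*(1/40)*(-8)) + 1433 = (3144 - 33/5) + 1433 = 15687/5 + 1433 = 22852/5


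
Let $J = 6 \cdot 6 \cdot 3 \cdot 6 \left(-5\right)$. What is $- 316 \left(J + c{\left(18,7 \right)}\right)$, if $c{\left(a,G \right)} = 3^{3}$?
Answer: $1015308$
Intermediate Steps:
$c{\left(a,G \right)} = 27$
$J = -3240$ ($J = 36 \cdot 18 \left(-5\right) = 36 \left(-90\right) = -3240$)
$- 316 \left(J + c{\left(18,7 \right)}\right) = - 316 \left(-3240 + 27\right) = \left(-316\right) \left(-3213\right) = 1015308$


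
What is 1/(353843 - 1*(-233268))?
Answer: 1/587111 ≈ 1.7033e-6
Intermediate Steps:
1/(353843 - 1*(-233268)) = 1/(353843 + 233268) = 1/587111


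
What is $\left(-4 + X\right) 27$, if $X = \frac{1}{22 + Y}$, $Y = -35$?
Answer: $- \frac{1431}{13} \approx -110.08$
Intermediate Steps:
$X = - \frac{1}{13}$ ($X = \frac{1}{22 - 35} = \frac{1}{-13} = - \frac{1}{13} \approx -0.076923$)
$\left(-4 + X\right) 27 = \left(-4 - \frac{1}{13}\right) 27 = \left(- \frac{53}{13}\right) 27 = - \frac{1431}{13}$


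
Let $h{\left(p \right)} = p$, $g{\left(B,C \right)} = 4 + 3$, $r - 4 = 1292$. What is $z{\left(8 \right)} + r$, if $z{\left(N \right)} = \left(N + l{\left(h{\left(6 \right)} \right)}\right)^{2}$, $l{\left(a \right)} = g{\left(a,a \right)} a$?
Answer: $3796$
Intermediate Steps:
$r = 1296$ ($r = 4 + 1292 = 1296$)
$g{\left(B,C \right)} = 7$
$l{\left(a \right)} = 7 a$
$z{\left(N \right)} = \left(42 + N\right)^{2}$ ($z{\left(N \right)} = \left(N + 7 \cdot 6\right)^{2} = \left(N + 42\right)^{2} = \left(42 + N\right)^{2}$)
$z{\left(8 \right)} + r = \left(42 + 8\right)^{2} + 1296 = 50^{2} + 1296 = 2500 + 1296 = 3796$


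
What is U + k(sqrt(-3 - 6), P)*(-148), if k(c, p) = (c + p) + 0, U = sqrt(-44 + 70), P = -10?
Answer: 1480 + sqrt(26) - 444*I ≈ 1485.1 - 444.0*I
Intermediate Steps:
U = sqrt(26) ≈ 5.0990
k(c, p) = c + p
U + k(sqrt(-3 - 6), P)*(-148) = sqrt(26) + (sqrt(-3 - 6) - 10)*(-148) = sqrt(26) + (sqrt(-9) - 10)*(-148) = sqrt(26) + (3*I - 10)*(-148) = sqrt(26) + (-10 + 3*I)*(-148) = sqrt(26) + (1480 - 444*I) = 1480 + sqrt(26) - 444*I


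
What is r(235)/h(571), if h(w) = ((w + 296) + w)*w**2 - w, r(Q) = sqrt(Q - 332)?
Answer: I*sqrt(97)/468846387 ≈ 2.1007e-8*I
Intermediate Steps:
r(Q) = sqrt(-332 + Q)
h(w) = -w + w**2*(296 + 2*w) (h(w) = ((296 + w) + w)*w**2 - w = (296 + 2*w)*w**2 - w = w**2*(296 + 2*w) - w = -w + w**2*(296 + 2*w))
r(235)/h(571) = sqrt(-332 + 235)/((571*(-1 + 2*571**2 + 296*571))) = sqrt(-97)/((571*(-1 + 2*326041 + 169016))) = (I*sqrt(97))/((571*(-1 + 652082 + 169016))) = (I*sqrt(97))/((571*821097)) = (I*sqrt(97))/468846387 = (I*sqrt(97))*(1/468846387) = I*sqrt(97)/468846387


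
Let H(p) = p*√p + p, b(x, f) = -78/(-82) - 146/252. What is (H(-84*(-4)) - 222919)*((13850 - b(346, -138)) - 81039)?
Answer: 77258624961985/5166 - 11107209440*√21/123 ≈ 1.4541e+10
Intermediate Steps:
b(x, f) = 1921/5166 (b(x, f) = -78*(-1/82) - 146*1/252 = 39/41 - 73/126 = 1921/5166)
H(p) = p + p^(3/2) (H(p) = p^(3/2) + p = p + p^(3/2))
(H(-84*(-4)) - 222919)*((13850 - b(346, -138)) - 81039) = ((-84*(-4) + (-84*(-4))^(3/2)) - 222919)*((13850 - 1*1921/5166) - 81039) = ((336 + 336^(3/2)) - 222919)*((13850 - 1921/5166) - 81039) = ((336 + 1344*√21) - 222919)*(71547179/5166 - 81039) = (-222583 + 1344*√21)*(-347100295/5166) = 77258624961985/5166 - 11107209440*√21/123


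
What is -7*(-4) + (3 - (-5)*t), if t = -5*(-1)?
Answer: 56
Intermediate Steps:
t = 5
-7*(-4) + (3 - (-5)*t) = -7*(-4) + (3 - (-5)*5) = 28 + (3 - 1*(-25)) = 28 + (3 + 25) = 28 + 28 = 56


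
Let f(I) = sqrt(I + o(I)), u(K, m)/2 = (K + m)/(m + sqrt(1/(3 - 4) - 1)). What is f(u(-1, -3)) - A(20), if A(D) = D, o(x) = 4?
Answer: -20 + 2*sqrt((5 - I*sqrt(2))/(3 - I*sqrt(2))) ≈ -17.505 + 0.20613*I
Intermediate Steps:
u(K, m) = 2*(K + m)/(m + I*sqrt(2)) (u(K, m) = 2*((K + m)/(m + sqrt(1/(3 - 4) - 1))) = 2*((K + m)/(m + sqrt(1/(-1) - 1))) = 2*((K + m)/(m + sqrt(-1 - 1))) = 2*((K + m)/(m + sqrt(-2))) = 2*((K + m)/(m + I*sqrt(2))) = 2*(K + m)/(m + I*sqrt(2)))
f(I) = sqrt(4 + I) (f(I) = sqrt(I + 4) = sqrt(4 + I))
f(u(-1, -3)) - A(20) = sqrt(4 + 2*(-1 - 3)/(-3 + I*sqrt(2))) - 1*20 = sqrt(4 + 2*(-4)/(-3 + I*sqrt(2))) - 20 = sqrt(4 - 8/(-3 + I*sqrt(2))) - 20 = -20 + sqrt(4 - 8/(-3 + I*sqrt(2)))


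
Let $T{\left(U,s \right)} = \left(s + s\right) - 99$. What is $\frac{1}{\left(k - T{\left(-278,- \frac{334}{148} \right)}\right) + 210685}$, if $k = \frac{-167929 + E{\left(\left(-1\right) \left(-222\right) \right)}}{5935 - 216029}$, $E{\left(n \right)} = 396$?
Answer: $\frac{7773478}{1638566071171} \approx 4.7441 \cdot 10^{-6}$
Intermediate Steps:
$k = \frac{167533}{210094}$ ($k = \frac{-167929 + 396}{5935 - 216029} = - \frac{167533}{-210094} = \left(-167533\right) \left(- \frac{1}{210094}\right) = \frac{167533}{210094} \approx 0.79742$)
$T{\left(U,s \right)} = -99 + 2 s$ ($T{\left(U,s \right)} = 2 s - 99 = -99 + 2 s$)
$\frac{1}{\left(k - T{\left(-278,- \frac{334}{148} \right)}\right) + 210685} = \frac{1}{\left(\frac{167533}{210094} - \left(-99 + 2 \left(- \frac{334}{148}\right)\right)\right) + 210685} = \frac{1}{\left(\frac{167533}{210094} - \left(-99 + 2 \left(\left(-334\right) \frac{1}{148}\right)\right)\right) + 210685} = \frac{1}{\left(\frac{167533}{210094} - \left(-99 + 2 \left(- \frac{167}{74}\right)\right)\right) + 210685} = \frac{1}{\left(\frac{167533}{210094} - \left(-99 - \frac{167}{37}\right)\right) + 210685} = \frac{1}{\left(\frac{167533}{210094} - - \frac{3830}{37}\right) + 210685} = \frac{1}{\left(\frac{167533}{210094} + \frac{3830}{37}\right) + 210685} = \frac{1}{\frac{810858741}{7773478} + 210685} = \frac{1}{\frac{1638566071171}{7773478}} = \frac{7773478}{1638566071171}$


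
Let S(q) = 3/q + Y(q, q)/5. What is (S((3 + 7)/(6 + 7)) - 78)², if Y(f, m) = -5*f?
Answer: 94731289/16900 ≈ 5605.4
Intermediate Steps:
S(q) = -q + 3/q (S(q) = 3/q - 5*q/5 = 3/q - 5*q*(⅕) = 3/q - q = -q + 3/q)
(S((3 + 7)/(6 + 7)) - 78)² = ((-(3 + 7)/(6 + 7) + 3/(((3 + 7)/(6 + 7)))) - 78)² = ((-10/13 + 3/((10/13))) - 78)² = ((-10/13 + 3/((10*(1/13)))) - 78)² = ((-1*10/13 + 3/(10/13)) - 78)² = ((-10/13 + 3*(13/10)) - 78)² = ((-10/13 + 39/10) - 78)² = (407/130 - 78)² = (-9733/130)² = 94731289/16900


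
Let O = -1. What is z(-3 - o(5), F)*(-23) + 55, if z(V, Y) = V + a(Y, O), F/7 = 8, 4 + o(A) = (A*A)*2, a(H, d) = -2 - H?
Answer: 2516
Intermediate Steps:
o(A) = -4 + 2*A² (o(A) = -4 + (A*A)*2 = -4 + A²*2 = -4 + 2*A²)
F = 56 (F = 7*8 = 56)
z(V, Y) = -2 + V - Y (z(V, Y) = V + (-2 - Y) = -2 + V - Y)
z(-3 - o(5), F)*(-23) + 55 = (-2 + (-3 - (-4 + 2*5²)) - 1*56)*(-23) + 55 = (-2 + (-3 - (-4 + 2*25)) - 56)*(-23) + 55 = (-2 + (-3 - (-4 + 50)) - 56)*(-23) + 55 = (-2 + (-3 - 1*46) - 56)*(-23) + 55 = (-2 + (-3 - 46) - 56)*(-23) + 55 = (-2 - 49 - 56)*(-23) + 55 = -107*(-23) + 55 = 2461 + 55 = 2516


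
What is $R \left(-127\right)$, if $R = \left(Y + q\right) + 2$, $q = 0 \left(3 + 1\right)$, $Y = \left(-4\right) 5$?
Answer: $2286$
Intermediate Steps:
$Y = -20$
$q = 0$ ($q = 0 \cdot 4 = 0$)
$R = -18$ ($R = \left(-20 + 0\right) + 2 = -20 + 2 = -18$)
$R \left(-127\right) = \left(-18\right) \left(-127\right) = 2286$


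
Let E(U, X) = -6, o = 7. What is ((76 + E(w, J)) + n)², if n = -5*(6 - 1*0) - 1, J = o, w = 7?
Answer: 1521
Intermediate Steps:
J = 7
n = -31 (n = -5*(6 + 0) - 1 = -5*6 - 1 = -30 - 1 = -31)
((76 + E(w, J)) + n)² = ((76 - 6) - 31)² = (70 - 31)² = 39² = 1521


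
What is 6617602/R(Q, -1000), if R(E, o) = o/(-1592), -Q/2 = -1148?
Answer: 1316902798/125 ≈ 1.0535e+7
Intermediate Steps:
Q = 2296 (Q = -2*(-1148) = 2296)
R(E, o) = -o/1592 (R(E, o) = o*(-1/1592) = -o/1592)
6617602/R(Q, -1000) = 6617602/((-1/1592*(-1000))) = 6617602/(125/199) = 6617602*(199/125) = 1316902798/125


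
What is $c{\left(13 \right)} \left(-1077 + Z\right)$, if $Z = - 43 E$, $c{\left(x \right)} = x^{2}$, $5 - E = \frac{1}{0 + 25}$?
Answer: $- \frac{5451433}{25} \approx -2.1806 \cdot 10^{5}$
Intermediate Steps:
$E = \frac{124}{25}$ ($E = 5 - \frac{1}{0 + 25} = 5 - \frac{1}{25} = \frac{124}{25} \approx 4.96$)
$Z = - \frac{5332}{25}$ ($Z = \left(-43\right) \frac{124}{25} = - \frac{5332}{25} \approx -213.28$)
$c{\left(13 \right)} \left(-1077 + Z\right) = 13^{2} \left(-1077 - \frac{5332}{25}\right) = 169 \left(- \frac{32257}{25}\right) = - \frac{5451433}{25}$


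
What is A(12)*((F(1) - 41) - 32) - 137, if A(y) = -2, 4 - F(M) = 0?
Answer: 1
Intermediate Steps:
F(M) = 4 (F(M) = 4 - 1*0 = 4 + 0 = 4)
A(12)*((F(1) - 41) - 32) - 137 = -2*((4 - 41) - 32) - 137 = -2*(-37 - 32) - 137 = -2*(-69) - 137 = 138 - 137 = 1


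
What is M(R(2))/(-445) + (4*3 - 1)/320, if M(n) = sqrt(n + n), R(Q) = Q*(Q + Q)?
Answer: 723/28480 ≈ 0.025386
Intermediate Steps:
R(Q) = 2*Q**2 (R(Q) = Q*(2*Q) = 2*Q**2)
M(n) = sqrt(2)*sqrt(n) (M(n) = sqrt(2*n) = sqrt(2)*sqrt(n))
M(R(2))/(-445) + (4*3 - 1)/320 = (sqrt(2)*sqrt(2*2**2))/(-445) + (4*3 - 1)/320 = (sqrt(2)*sqrt(2*4))*(-1/445) + (12 - 1)*(1/320) = (sqrt(2)*sqrt(8))*(-1/445) + 11*(1/320) = (sqrt(2)*(2*sqrt(2)))*(-1/445) + 11/320 = 4*(-1/445) + 11/320 = -4/445 + 11/320 = 723/28480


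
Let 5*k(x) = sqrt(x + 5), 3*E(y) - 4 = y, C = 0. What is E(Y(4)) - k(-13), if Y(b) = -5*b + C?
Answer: -16/3 - 2*I*sqrt(2)/5 ≈ -5.3333 - 0.56569*I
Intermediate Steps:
Y(b) = -5*b (Y(b) = -5*b + 0 = -5*b)
E(y) = 4/3 + y/3
k(x) = sqrt(5 + x)/5 (k(x) = sqrt(x + 5)/5 = sqrt(5 + x)/5)
E(Y(4)) - k(-13) = (4/3 + (-5*4)/3) - sqrt(5 - 13)/5 = (4/3 + (1/3)*(-20)) - sqrt(-8)/5 = (4/3 - 20/3) - 2*I*sqrt(2)/5 = -16/3 - 2*I*sqrt(2)/5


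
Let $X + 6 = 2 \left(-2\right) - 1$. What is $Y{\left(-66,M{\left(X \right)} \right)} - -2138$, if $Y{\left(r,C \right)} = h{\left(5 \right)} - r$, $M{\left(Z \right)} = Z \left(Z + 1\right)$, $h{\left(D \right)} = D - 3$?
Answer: $2206$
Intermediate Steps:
$X = -11$ ($X = -6 + \left(2 \left(-2\right) - 1\right) = -6 - 5 = -11$)
$h{\left(D \right)} = -3 + D$
$M{\left(Z \right)} = Z \left(1 + Z\right)$
$Y{\left(r,C \right)} = 2 - r$ ($Y{\left(r,C \right)} = \left(-3 + 5\right) - r = 2 - r$)
$Y{\left(-66,M{\left(X \right)} \right)} - -2138 = \left(2 - -66\right) - -2138 = \left(2 + 66\right) + 2138 = 68 + 2138 = 2206$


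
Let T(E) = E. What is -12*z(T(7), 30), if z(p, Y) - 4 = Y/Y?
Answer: -60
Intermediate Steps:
z(p, Y) = 5 (z(p, Y) = 4 + Y/Y = 4 + 1 = 5)
-12*z(T(7), 30) = -12*5 = -60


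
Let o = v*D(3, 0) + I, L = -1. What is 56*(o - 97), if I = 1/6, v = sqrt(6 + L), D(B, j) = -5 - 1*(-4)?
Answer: -16268/3 - 56*sqrt(5) ≈ -5547.9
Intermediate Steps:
D(B, j) = -1 (D(B, j) = -5 + 4 = -1)
v = sqrt(5) (v = sqrt(6 - 1) = sqrt(5) ≈ 2.2361)
I = 1/6 ≈ 0.16667
o = 1/6 - sqrt(5) (o = sqrt(5)*(-1) + 1/6 = -sqrt(5) + 1/6 = 1/6 - sqrt(5) ≈ -2.0694)
56*(o - 97) = 56*((1/6 - sqrt(5)) - 97) = 56*(-581/6 - sqrt(5)) = -16268/3 - 56*sqrt(5)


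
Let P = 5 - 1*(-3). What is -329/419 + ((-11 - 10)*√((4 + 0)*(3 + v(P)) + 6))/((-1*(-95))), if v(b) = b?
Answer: -329/419 - 21*√2/19 ≈ -2.3483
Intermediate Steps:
P = 8 (P = 5 + 3 = 8)
-329/419 + ((-11 - 10)*√((4 + 0)*(3 + v(P)) + 6))/((-1*(-95))) = -329/419 + ((-11 - 10)*√((4 + 0)*(3 + 8) + 6))/((-1*(-95))) = -329*1/419 - 21*√(4*11 + 6)/95 = -329/419 - 21*√(44 + 6)*(1/95) = -329/419 - 105*√2*(1/95) = -329/419 - 21*√2/19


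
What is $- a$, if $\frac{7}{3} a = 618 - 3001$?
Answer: $\frac{7149}{7} \approx 1021.3$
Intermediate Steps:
$a = - \frac{7149}{7}$ ($a = \frac{3 \left(618 - 3001\right)}{7} = \frac{3}{7} \left(-2383\right) = - \frac{7149}{7} \approx -1021.3$)
$- a = \left(-1\right) \left(- \frac{7149}{7}\right) = \frac{7149}{7}$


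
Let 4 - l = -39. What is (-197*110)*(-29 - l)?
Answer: 1560240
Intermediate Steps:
l = 43 (l = 4 - 1*(-39) = 4 + 39 = 43)
(-197*110)*(-29 - l) = (-197*110)*(-29 - 1*43) = -21670*(-29 - 43) = -21670*(-72) = 1560240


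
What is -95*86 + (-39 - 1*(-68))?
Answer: -8141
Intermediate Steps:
-95*86 + (-39 - 1*(-68)) = -8170 + (-39 + 68) = -8170 + 29 = -8141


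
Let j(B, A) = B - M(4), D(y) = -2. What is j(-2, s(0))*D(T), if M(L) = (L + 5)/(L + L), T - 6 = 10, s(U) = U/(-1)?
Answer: 25/4 ≈ 6.2500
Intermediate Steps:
s(U) = -U (s(U) = U*(-1) = -U)
T = 16 (T = 6 + 10 = 16)
M(L) = (5 + L)/(2*L) (M(L) = (5 + L)/((2*L)) = (5 + L)*(1/(2*L)) = (5 + L)/(2*L))
j(B, A) = -9/8 + B (j(B, A) = B - (5 + 4)/(2*4) = B - 9/(2*4) = B - 1*9/8 = B - 9/8 = -9/8 + B)
j(-2, s(0))*D(T) = (-9/8 - 2)*(-2) = -25/8*(-2) = 25/4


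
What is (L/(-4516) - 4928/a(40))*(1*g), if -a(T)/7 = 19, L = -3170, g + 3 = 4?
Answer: 1619747/42902 ≈ 37.755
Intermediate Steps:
g = 1 (g = -3 + 4 = 1)
a(T) = -133 (a(T) = -7*19 = -133)
(L/(-4516) - 4928/a(40))*(1*g) = (-3170/(-4516) - 4928/(-133))*(1*1) = (-3170*(-1/4516) - 4928*(-1/133))*1 = (1585/2258 + 704/19)*1 = (1619747/42902)*1 = 1619747/42902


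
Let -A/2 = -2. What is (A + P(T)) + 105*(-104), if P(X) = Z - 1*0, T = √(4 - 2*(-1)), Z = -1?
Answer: -10917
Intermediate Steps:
A = 4 (A = -2*(-2) = 4)
T = √6 (T = √(4 + 2) = √6 ≈ 2.4495)
P(X) = -1 (P(X) = -1 - 1*0 = -1 + 0 = -1)
(A + P(T)) + 105*(-104) = (4 - 1) + 105*(-104) = 3 - 10920 = -10917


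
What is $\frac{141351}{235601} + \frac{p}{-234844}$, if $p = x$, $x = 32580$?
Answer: $\frac{6379888416}{13832370311} \approx 0.46123$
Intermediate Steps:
$p = 32580$
$\frac{141351}{235601} + \frac{p}{-234844} = \frac{141351}{235601} + \frac{32580}{-234844} = 141351 \cdot \frac{1}{235601} + 32580 \left(- \frac{1}{234844}\right) = \frac{141351}{235601} - \frac{8145}{58711} = \frac{6379888416}{13832370311}$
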